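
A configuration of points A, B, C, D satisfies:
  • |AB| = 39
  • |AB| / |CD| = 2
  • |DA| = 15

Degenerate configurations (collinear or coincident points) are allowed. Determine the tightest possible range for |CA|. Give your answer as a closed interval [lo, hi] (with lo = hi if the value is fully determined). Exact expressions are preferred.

|CA| ∈ [9/2, 69/2]  (≈ [4.5000, 34.5000])

|AB| ∈ {39}
|AD| ∈ {15}
|CD| ∈ {39/2}
|BD| ∈ [24, 54]
|AC| ∈ [9/2, 69/2]
|BC| ∈ [9/2, 147/2]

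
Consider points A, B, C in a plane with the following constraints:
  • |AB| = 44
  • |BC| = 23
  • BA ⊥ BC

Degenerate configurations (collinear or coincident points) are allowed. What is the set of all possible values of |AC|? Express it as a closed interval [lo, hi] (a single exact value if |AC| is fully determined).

|AB| ∈ {44}
|BC| ∈ {23}
|AC| ∈ {√(2465)}

|AC| = √(2465)  (≈ 49.6488)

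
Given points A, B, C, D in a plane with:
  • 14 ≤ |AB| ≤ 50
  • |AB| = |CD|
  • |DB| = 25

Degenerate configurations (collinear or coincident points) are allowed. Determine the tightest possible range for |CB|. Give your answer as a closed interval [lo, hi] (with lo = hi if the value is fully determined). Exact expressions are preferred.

|AB| ∈ [14, 50]
|BD| ∈ {25}
|CD| ∈ [14, 50]
|AD| ∈ [0, 75]
|BC| ∈ [0, 75]
|AC| ∈ [0, 125]

|CB| ∈ [0, 75]  (≈ [0.0000, 75.0000])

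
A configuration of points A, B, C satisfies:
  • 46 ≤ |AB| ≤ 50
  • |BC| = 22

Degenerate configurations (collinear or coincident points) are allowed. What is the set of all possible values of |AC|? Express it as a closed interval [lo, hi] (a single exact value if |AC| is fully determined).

|AC| ∈ [24, 72]  (≈ [24.0000, 72.0000])

|AB| ∈ [46, 50]
|BC| ∈ {22}
|AC| ∈ [24, 72]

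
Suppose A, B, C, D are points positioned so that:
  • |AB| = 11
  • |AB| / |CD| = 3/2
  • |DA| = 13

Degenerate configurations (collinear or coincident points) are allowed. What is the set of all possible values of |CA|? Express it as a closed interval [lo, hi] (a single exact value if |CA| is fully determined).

|CA| ∈ [17/3, 61/3]  (≈ [5.6667, 20.3333])

|AB| ∈ {11}
|AD| ∈ {13}
|CD| ∈ {22/3}
|BD| ∈ [2, 24]
|AC| ∈ [17/3, 61/3]
|BC| ∈ [0, 94/3]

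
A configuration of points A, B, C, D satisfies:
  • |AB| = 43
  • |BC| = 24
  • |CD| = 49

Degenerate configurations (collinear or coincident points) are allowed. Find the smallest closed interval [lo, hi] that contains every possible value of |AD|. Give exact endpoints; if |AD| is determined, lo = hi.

|AD| ∈ [0, 116]  (≈ [0.0000, 116.0000])

|AB| ∈ {43}
|BC| ∈ {24}
|CD| ∈ {49}
|AC| ∈ [19, 67]
|BD| ∈ [25, 73]
|AD| ∈ [0, 116]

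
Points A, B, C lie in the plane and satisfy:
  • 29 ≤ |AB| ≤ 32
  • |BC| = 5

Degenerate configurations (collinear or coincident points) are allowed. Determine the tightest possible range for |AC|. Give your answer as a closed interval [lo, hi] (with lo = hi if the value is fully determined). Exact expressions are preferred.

|AB| ∈ [29, 32]
|BC| ∈ {5}
|AC| ∈ [24, 37]

|AC| ∈ [24, 37]  (≈ [24.0000, 37.0000])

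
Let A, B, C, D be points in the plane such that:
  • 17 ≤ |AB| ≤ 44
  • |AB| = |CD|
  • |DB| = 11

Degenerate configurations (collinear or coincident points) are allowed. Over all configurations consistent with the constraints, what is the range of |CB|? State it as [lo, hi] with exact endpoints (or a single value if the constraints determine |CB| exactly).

|CB| ∈ [6, 55]  (≈ [6.0000, 55.0000])

|AB| ∈ [17, 44]
|BD| ∈ {11}
|CD| ∈ [17, 44]
|AD| ∈ [6, 55]
|BC| ∈ [6, 55]
|AC| ∈ [0, 99]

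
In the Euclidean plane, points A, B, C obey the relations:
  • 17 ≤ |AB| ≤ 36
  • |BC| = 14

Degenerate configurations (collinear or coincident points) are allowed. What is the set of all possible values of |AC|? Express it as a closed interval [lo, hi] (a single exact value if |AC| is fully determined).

|AC| ∈ [3, 50]  (≈ [3.0000, 50.0000])

|AB| ∈ [17, 36]
|BC| ∈ {14}
|AC| ∈ [3, 50]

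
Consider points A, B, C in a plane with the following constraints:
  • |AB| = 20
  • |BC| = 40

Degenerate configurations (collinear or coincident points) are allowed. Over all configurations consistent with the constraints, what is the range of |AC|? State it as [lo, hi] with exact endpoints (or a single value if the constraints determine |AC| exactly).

|AB| ∈ {20}
|BC| ∈ {40}
|AC| ∈ [20, 60]

|AC| ∈ [20, 60]  (≈ [20.0000, 60.0000])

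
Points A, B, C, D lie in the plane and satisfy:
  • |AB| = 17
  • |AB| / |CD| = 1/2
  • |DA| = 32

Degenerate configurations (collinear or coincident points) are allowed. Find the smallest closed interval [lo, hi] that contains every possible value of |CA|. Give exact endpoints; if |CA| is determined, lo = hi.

|CA| ∈ [2, 66]  (≈ [2.0000, 66.0000])

|AB| ∈ {17}
|AD| ∈ {32}
|CD| ∈ {34}
|BD| ∈ [15, 49]
|AC| ∈ [2, 66]
|BC| ∈ [0, 83]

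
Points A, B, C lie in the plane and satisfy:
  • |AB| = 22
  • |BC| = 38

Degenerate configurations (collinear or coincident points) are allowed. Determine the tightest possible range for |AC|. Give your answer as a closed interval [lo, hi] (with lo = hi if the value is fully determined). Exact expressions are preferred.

|AC| ∈ [16, 60]  (≈ [16.0000, 60.0000])

|AB| ∈ {22}
|BC| ∈ {38}
|AC| ∈ [16, 60]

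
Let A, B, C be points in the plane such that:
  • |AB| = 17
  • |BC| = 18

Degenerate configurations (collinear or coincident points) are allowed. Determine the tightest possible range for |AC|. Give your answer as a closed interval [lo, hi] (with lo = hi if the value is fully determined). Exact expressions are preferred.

|AB| ∈ {17}
|BC| ∈ {18}
|AC| ∈ [1, 35]

|AC| ∈ [1, 35]  (≈ [1.0000, 35.0000])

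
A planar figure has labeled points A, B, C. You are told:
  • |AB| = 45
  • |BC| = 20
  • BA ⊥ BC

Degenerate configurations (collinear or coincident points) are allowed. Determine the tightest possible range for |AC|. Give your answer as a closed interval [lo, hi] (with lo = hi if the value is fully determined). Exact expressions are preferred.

|AB| ∈ {45}
|BC| ∈ {20}
|AC| ∈ {5·√(97)}

|AC| = 5·√(97)  (≈ 49.2443)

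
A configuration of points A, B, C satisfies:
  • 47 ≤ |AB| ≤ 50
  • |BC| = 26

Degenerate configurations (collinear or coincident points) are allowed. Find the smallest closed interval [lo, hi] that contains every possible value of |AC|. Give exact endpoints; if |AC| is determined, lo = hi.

|AC| ∈ [21, 76]  (≈ [21.0000, 76.0000])

|AB| ∈ [47, 50]
|BC| ∈ {26}
|AC| ∈ [21, 76]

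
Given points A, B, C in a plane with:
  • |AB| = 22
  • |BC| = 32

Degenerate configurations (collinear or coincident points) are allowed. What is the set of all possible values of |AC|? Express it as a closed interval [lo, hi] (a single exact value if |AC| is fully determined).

|AB| ∈ {22}
|BC| ∈ {32}
|AC| ∈ [10, 54]

|AC| ∈ [10, 54]  (≈ [10.0000, 54.0000])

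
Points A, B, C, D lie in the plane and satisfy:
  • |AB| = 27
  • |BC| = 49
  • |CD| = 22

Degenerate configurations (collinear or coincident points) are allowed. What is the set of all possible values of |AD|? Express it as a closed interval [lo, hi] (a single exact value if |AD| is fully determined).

|AB| ∈ {27}
|BC| ∈ {49}
|CD| ∈ {22}
|AC| ∈ [22, 76]
|BD| ∈ [27, 71]
|AD| ∈ [0, 98]

|AD| ∈ [0, 98]  (≈ [0.0000, 98.0000])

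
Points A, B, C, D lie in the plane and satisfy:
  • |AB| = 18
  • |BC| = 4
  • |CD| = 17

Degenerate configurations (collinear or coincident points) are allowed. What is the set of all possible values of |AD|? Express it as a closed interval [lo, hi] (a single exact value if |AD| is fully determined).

|AD| ∈ [0, 39]  (≈ [0.0000, 39.0000])

|AB| ∈ {18}
|BC| ∈ {4}
|CD| ∈ {17}
|AC| ∈ [14, 22]
|BD| ∈ [13, 21]
|AD| ∈ [0, 39]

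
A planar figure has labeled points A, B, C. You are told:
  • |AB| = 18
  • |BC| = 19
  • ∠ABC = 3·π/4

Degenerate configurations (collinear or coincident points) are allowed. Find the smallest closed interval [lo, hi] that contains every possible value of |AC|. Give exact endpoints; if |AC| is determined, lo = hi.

|AC| = √(342·√(2) + 685)  (≈ 34.1857)

|AB| ∈ {18}
|BC| ∈ {19}
|AC| ∈ {√(342·√(2) + 685)}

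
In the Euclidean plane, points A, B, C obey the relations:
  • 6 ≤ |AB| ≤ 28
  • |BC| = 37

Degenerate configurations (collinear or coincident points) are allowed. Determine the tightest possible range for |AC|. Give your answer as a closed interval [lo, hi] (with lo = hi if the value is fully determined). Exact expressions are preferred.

|AC| ∈ [9, 65]  (≈ [9.0000, 65.0000])

|AB| ∈ [6, 28]
|BC| ∈ {37}
|AC| ∈ [9, 65]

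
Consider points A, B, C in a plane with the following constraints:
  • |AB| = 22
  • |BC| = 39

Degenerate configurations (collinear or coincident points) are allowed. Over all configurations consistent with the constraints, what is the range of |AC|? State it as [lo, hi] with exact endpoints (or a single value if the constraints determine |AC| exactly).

|AC| ∈ [17, 61]  (≈ [17.0000, 61.0000])

|AB| ∈ {22}
|BC| ∈ {39}
|AC| ∈ [17, 61]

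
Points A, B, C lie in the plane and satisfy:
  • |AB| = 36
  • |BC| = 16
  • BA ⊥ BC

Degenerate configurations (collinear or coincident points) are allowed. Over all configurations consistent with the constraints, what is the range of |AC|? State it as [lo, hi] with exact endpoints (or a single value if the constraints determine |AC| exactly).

|AB| ∈ {36}
|BC| ∈ {16}
|AC| ∈ {4·√(97)}

|AC| = 4·√(97)  (≈ 39.3954)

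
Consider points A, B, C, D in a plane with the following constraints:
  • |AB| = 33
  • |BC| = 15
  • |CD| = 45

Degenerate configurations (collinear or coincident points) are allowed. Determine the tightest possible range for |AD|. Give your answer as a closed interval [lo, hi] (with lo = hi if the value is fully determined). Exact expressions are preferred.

|AB| ∈ {33}
|BC| ∈ {15}
|CD| ∈ {45}
|AC| ∈ [18, 48]
|BD| ∈ [30, 60]
|AD| ∈ [0, 93]

|AD| ∈ [0, 93]  (≈ [0.0000, 93.0000])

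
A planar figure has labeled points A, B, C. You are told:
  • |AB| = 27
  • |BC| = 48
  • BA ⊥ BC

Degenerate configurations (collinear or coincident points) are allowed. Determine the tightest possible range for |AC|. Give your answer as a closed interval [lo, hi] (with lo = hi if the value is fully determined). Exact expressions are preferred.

|AB| ∈ {27}
|BC| ∈ {48}
|AC| ∈ {3·√(337)}

|AC| = 3·√(337)  (≈ 55.0727)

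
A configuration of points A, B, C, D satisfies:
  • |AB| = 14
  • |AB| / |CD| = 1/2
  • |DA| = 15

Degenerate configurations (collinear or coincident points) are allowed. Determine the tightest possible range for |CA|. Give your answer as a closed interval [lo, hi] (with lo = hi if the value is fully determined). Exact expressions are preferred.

|AB| ∈ {14}
|AD| ∈ {15}
|CD| ∈ {28}
|BD| ∈ [1, 29]
|AC| ∈ [13, 43]
|BC| ∈ [0, 57]

|CA| ∈ [13, 43]  (≈ [13.0000, 43.0000])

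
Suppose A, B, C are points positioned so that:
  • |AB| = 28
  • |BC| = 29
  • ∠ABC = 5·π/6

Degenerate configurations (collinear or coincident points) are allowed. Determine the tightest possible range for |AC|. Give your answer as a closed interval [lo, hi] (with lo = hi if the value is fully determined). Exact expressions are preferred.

|AC| = √(812·√(3) + 1625)  (≈ 55.0584)

|AB| ∈ {28}
|BC| ∈ {29}
|AC| ∈ {√(812·√(3) + 1625)}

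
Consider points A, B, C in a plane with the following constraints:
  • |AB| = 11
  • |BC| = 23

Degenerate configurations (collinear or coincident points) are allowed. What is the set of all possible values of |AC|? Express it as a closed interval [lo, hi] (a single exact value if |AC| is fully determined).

|AB| ∈ {11}
|BC| ∈ {23}
|AC| ∈ [12, 34]

|AC| ∈ [12, 34]  (≈ [12.0000, 34.0000])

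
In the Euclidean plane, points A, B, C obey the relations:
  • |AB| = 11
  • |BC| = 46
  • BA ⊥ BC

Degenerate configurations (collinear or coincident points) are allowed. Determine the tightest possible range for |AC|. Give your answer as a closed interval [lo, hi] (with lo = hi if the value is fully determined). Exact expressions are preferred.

|AB| ∈ {11}
|BC| ∈ {46}
|AC| ∈ {√(2237)}

|AC| = √(2237)  (≈ 47.2969)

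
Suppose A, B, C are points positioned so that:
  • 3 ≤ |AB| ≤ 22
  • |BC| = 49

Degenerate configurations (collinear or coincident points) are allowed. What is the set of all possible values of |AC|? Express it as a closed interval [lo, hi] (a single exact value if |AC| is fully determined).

|AC| ∈ [27, 71]  (≈ [27.0000, 71.0000])

|AB| ∈ [3, 22]
|BC| ∈ {49}
|AC| ∈ [27, 71]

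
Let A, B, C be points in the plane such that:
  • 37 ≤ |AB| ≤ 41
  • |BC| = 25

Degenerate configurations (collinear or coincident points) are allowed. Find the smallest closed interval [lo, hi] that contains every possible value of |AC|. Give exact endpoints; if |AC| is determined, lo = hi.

|AC| ∈ [12, 66]  (≈ [12.0000, 66.0000])

|AB| ∈ [37, 41]
|BC| ∈ {25}
|AC| ∈ [12, 66]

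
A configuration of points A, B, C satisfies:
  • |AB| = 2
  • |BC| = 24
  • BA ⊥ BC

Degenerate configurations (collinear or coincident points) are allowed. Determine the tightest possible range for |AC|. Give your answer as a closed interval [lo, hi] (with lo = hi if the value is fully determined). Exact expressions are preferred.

|AC| = 2·√(145)  (≈ 24.0832)

|AB| ∈ {2}
|BC| ∈ {24}
|AC| ∈ {2·√(145)}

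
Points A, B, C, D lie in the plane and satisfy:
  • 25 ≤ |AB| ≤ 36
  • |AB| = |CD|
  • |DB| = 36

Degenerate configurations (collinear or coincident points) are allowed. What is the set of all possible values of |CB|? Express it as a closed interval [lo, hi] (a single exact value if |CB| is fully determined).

|CB| ∈ [0, 72]  (≈ [0.0000, 72.0000])

|AB| ∈ [25, 36]
|BD| ∈ {36}
|CD| ∈ [25, 36]
|AD| ∈ [0, 72]
|BC| ∈ [0, 72]
|AC| ∈ [0, 108]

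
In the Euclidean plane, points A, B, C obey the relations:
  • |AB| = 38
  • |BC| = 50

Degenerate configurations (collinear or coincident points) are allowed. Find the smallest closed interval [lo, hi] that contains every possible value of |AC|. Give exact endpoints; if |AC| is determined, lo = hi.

|AC| ∈ [12, 88]  (≈ [12.0000, 88.0000])

|AB| ∈ {38}
|BC| ∈ {50}
|AC| ∈ [12, 88]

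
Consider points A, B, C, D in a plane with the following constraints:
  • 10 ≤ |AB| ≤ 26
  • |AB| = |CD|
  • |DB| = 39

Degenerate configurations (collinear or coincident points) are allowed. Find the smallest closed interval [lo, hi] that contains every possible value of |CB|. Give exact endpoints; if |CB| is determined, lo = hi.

|AB| ∈ [10, 26]
|BD| ∈ {39}
|CD| ∈ [10, 26]
|AD| ∈ [13, 65]
|BC| ∈ [13, 65]
|AC| ∈ [0, 91]

|CB| ∈ [13, 65]  (≈ [13.0000, 65.0000])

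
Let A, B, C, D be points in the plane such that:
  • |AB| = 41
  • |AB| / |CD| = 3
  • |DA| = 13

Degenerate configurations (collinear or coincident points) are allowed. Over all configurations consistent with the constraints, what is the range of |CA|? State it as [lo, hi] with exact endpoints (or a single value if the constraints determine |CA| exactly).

|CA| ∈ [2/3, 80/3]  (≈ [0.6667, 26.6667])

|AB| ∈ {41}
|AD| ∈ {13}
|CD| ∈ {41/3}
|BD| ∈ [28, 54]
|AC| ∈ [2/3, 80/3]
|BC| ∈ [43/3, 203/3]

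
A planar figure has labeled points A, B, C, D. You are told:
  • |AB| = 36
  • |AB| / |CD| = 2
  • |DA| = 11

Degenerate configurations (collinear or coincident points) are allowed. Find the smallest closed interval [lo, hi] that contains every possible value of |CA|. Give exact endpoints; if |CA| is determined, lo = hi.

|CA| ∈ [7, 29]  (≈ [7.0000, 29.0000])

|AB| ∈ {36}
|AD| ∈ {11}
|CD| ∈ {18}
|BD| ∈ [25, 47]
|AC| ∈ [7, 29]
|BC| ∈ [7, 65]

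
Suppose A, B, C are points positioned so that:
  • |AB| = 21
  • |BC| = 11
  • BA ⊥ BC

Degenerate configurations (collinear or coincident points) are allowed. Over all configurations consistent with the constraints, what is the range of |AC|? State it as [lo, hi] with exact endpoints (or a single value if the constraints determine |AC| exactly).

|AB| ∈ {21}
|BC| ∈ {11}
|AC| ∈ {√(562)}

|AC| = √(562)  (≈ 23.7065)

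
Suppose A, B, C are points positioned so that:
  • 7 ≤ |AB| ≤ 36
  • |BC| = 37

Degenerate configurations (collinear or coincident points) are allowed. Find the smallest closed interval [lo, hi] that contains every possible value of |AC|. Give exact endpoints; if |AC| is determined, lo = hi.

|AB| ∈ [7, 36]
|BC| ∈ {37}
|AC| ∈ [1, 73]

|AC| ∈ [1, 73]  (≈ [1.0000, 73.0000])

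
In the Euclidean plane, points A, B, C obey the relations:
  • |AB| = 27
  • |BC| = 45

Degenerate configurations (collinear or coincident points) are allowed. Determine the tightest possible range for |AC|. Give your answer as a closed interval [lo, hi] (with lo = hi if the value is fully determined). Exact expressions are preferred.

|AC| ∈ [18, 72]  (≈ [18.0000, 72.0000])

|AB| ∈ {27}
|BC| ∈ {45}
|AC| ∈ [18, 72]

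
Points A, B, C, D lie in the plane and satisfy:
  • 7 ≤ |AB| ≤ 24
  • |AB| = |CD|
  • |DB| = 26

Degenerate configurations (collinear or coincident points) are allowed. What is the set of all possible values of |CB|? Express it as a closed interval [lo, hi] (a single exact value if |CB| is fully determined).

|CB| ∈ [2, 50]  (≈ [2.0000, 50.0000])

|AB| ∈ [7, 24]
|BD| ∈ {26}
|CD| ∈ [7, 24]
|AD| ∈ [2, 50]
|BC| ∈ [2, 50]
|AC| ∈ [0, 74]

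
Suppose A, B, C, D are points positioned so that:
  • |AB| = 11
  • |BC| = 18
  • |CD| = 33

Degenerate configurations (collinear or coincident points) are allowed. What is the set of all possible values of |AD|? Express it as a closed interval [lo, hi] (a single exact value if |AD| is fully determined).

|AB| ∈ {11}
|BC| ∈ {18}
|CD| ∈ {33}
|AC| ∈ [7, 29]
|BD| ∈ [15, 51]
|AD| ∈ [4, 62]

|AD| ∈ [4, 62]  (≈ [4.0000, 62.0000])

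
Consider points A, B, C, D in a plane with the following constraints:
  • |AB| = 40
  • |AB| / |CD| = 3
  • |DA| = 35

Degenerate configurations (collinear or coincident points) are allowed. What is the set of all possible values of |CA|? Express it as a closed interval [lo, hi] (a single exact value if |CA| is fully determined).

|AB| ∈ {40}
|AD| ∈ {35}
|CD| ∈ {40/3}
|BD| ∈ [5, 75]
|AC| ∈ [65/3, 145/3]
|BC| ∈ [0, 265/3]

|CA| ∈ [65/3, 145/3]  (≈ [21.6667, 48.3333])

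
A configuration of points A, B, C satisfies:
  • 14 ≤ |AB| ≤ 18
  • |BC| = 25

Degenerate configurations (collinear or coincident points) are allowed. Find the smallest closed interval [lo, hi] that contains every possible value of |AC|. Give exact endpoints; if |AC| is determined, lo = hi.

|AC| ∈ [7, 43]  (≈ [7.0000, 43.0000])

|AB| ∈ [14, 18]
|BC| ∈ {25}
|AC| ∈ [7, 43]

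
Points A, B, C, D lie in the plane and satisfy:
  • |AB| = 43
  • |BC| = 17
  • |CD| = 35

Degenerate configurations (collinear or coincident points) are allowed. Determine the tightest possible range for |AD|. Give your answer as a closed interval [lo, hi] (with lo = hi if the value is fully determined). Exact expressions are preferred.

|AD| ∈ [0, 95]  (≈ [0.0000, 95.0000])

|AB| ∈ {43}
|BC| ∈ {17}
|CD| ∈ {35}
|AC| ∈ [26, 60]
|BD| ∈ [18, 52]
|AD| ∈ [0, 95]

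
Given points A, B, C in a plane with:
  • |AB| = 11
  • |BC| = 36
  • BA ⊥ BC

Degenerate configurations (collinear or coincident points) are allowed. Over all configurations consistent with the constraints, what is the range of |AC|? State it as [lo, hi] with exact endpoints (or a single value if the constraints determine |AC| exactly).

|AB| ∈ {11}
|BC| ∈ {36}
|AC| ∈ {√(1417)}

|AC| = √(1417)  (≈ 37.6431)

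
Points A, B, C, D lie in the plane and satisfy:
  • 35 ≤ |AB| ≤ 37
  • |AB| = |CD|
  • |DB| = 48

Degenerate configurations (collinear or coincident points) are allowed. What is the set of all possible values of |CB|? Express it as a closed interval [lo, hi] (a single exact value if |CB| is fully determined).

|AB| ∈ [35, 37]
|BD| ∈ {48}
|CD| ∈ [35, 37]
|AD| ∈ [11, 85]
|BC| ∈ [11, 85]
|AC| ∈ [0, 122]

|CB| ∈ [11, 85]  (≈ [11.0000, 85.0000])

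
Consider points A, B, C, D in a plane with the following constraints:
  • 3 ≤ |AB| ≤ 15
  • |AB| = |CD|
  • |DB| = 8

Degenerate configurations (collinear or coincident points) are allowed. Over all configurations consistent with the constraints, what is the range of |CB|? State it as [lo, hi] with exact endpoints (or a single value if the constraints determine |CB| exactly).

|AB| ∈ [3, 15]
|BD| ∈ {8}
|CD| ∈ [3, 15]
|AD| ∈ [0, 23]
|BC| ∈ [0, 23]
|AC| ∈ [0, 38]

|CB| ∈ [0, 23]  (≈ [0.0000, 23.0000])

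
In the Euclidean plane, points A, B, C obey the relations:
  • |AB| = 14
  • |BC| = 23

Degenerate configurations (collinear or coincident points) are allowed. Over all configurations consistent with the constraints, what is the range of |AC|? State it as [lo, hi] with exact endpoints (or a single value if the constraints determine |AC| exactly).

|AC| ∈ [9, 37]  (≈ [9.0000, 37.0000])

|AB| ∈ {14}
|BC| ∈ {23}
|AC| ∈ [9, 37]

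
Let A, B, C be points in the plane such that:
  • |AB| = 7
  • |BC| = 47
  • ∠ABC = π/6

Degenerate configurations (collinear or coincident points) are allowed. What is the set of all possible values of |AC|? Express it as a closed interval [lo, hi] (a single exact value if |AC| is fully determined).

|AC| = √(2258 - 329·√(3))  (≈ 41.0872)

|AB| ∈ {7}
|BC| ∈ {47}
|AC| ∈ {√(2258 - 329·√(3))}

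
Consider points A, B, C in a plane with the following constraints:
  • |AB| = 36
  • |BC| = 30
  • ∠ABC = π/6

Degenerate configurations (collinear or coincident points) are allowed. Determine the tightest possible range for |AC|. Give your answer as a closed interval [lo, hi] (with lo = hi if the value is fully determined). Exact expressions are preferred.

|AB| ∈ {36}
|BC| ∈ {30}
|AC| ∈ {6·√(61 - 30·√(3))}

|AC| = 6·√(61 - 30·√(3))  (≈ 18.0384)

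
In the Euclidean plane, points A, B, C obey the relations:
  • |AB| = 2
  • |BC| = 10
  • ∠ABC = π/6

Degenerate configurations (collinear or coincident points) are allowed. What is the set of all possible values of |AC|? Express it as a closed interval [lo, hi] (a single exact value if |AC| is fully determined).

|AB| ∈ {2}
|BC| ∈ {10}
|AC| ∈ {2·√(26 - 5·√(3))}

|AC| = 2·√(26 - 5·√(3))  (≈ 8.3282)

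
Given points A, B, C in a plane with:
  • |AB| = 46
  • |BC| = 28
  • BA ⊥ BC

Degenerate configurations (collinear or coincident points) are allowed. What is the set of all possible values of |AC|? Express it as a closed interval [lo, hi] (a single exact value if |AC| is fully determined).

|AB| ∈ {46}
|BC| ∈ {28}
|AC| ∈ {10·√(29)}

|AC| = 10·√(29)  (≈ 53.8516)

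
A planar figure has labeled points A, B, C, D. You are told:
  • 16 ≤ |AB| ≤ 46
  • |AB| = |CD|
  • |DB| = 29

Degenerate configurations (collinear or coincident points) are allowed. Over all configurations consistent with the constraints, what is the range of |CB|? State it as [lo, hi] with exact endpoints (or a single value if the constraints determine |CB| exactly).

|CB| ∈ [0, 75]  (≈ [0.0000, 75.0000])

|AB| ∈ [16, 46]
|BD| ∈ {29}
|CD| ∈ [16, 46]
|AD| ∈ [0, 75]
|BC| ∈ [0, 75]
|AC| ∈ [0, 121]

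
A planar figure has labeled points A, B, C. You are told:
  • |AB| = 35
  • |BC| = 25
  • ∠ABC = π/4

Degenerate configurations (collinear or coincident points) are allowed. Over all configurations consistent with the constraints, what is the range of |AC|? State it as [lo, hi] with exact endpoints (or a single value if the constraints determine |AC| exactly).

|AC| = 5·√(74 - 35·√(2))  (≈ 24.7500)

|AB| ∈ {35}
|BC| ∈ {25}
|AC| ∈ {5·√(74 - 35·√(2))}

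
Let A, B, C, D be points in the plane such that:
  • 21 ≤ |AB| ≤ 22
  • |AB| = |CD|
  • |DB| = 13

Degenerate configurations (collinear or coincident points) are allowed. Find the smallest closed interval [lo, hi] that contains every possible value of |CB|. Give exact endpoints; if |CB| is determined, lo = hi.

|AB| ∈ [21, 22]
|BD| ∈ {13}
|CD| ∈ [21, 22]
|AD| ∈ [8, 35]
|BC| ∈ [8, 35]
|AC| ∈ [0, 57]

|CB| ∈ [8, 35]  (≈ [8.0000, 35.0000])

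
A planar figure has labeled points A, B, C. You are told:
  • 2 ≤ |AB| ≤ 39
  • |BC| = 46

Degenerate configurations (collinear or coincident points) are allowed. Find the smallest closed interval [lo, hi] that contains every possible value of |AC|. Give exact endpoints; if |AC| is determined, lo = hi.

|AC| ∈ [7, 85]  (≈ [7.0000, 85.0000])

|AB| ∈ [2, 39]
|BC| ∈ {46}
|AC| ∈ [7, 85]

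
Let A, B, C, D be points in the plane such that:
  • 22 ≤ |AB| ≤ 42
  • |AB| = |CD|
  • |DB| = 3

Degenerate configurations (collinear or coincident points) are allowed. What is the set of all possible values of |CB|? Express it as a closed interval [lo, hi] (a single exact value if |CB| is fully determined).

|CB| ∈ [19, 45]  (≈ [19.0000, 45.0000])

|AB| ∈ [22, 42]
|BD| ∈ {3}
|CD| ∈ [22, 42]
|AD| ∈ [19, 45]
|BC| ∈ [19, 45]
|AC| ∈ [0, 87]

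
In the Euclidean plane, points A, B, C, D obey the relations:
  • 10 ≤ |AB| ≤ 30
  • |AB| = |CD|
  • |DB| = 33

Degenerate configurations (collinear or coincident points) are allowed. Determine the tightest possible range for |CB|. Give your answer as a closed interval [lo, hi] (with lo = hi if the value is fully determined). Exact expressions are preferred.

|CB| ∈ [3, 63]  (≈ [3.0000, 63.0000])

|AB| ∈ [10, 30]
|BD| ∈ {33}
|CD| ∈ [10, 30]
|AD| ∈ [3, 63]
|BC| ∈ [3, 63]
|AC| ∈ [0, 93]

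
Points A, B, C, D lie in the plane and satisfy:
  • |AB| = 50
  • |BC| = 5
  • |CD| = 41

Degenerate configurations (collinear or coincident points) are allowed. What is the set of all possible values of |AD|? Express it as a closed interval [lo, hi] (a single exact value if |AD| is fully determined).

|AD| ∈ [4, 96]  (≈ [4.0000, 96.0000])

|AB| ∈ {50}
|BC| ∈ {5}
|CD| ∈ {41}
|AC| ∈ [45, 55]
|BD| ∈ [36, 46]
|AD| ∈ [4, 96]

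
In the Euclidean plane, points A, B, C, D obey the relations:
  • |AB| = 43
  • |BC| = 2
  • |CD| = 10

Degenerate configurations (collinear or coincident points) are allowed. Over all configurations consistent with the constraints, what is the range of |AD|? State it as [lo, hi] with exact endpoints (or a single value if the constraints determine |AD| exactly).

|AB| ∈ {43}
|BC| ∈ {2}
|CD| ∈ {10}
|AC| ∈ [41, 45]
|BD| ∈ [8, 12]
|AD| ∈ [31, 55]

|AD| ∈ [31, 55]  (≈ [31.0000, 55.0000])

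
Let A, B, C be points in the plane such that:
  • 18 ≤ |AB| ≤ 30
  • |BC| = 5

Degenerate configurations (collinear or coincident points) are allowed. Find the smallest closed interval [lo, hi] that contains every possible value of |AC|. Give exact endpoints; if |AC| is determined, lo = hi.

|AC| ∈ [13, 35]  (≈ [13.0000, 35.0000])

|AB| ∈ [18, 30]
|BC| ∈ {5}
|AC| ∈ [13, 35]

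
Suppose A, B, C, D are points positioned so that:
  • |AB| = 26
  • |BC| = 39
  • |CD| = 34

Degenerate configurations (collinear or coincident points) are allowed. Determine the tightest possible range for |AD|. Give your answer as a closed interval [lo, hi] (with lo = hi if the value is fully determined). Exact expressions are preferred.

|AD| ∈ [0, 99]  (≈ [0.0000, 99.0000])

|AB| ∈ {26}
|BC| ∈ {39}
|CD| ∈ {34}
|AC| ∈ [13, 65]
|BD| ∈ [5, 73]
|AD| ∈ [0, 99]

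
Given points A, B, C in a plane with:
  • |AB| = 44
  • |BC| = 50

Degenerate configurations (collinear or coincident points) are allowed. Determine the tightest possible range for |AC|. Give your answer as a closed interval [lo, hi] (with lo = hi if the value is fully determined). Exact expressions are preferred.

|AC| ∈ [6, 94]  (≈ [6.0000, 94.0000])

|AB| ∈ {44}
|BC| ∈ {50}
|AC| ∈ [6, 94]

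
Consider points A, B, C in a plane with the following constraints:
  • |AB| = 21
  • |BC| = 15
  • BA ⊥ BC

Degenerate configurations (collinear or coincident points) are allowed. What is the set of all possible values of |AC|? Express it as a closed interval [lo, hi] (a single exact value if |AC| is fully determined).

|AB| ∈ {21}
|BC| ∈ {15}
|AC| ∈ {3·√(74)}

|AC| = 3·√(74)  (≈ 25.8070)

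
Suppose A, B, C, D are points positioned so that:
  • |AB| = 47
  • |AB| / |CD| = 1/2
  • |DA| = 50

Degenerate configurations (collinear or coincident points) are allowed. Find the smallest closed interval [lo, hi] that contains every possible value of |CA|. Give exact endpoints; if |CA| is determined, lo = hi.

|CA| ∈ [44, 144]  (≈ [44.0000, 144.0000])

|AB| ∈ {47}
|AD| ∈ {50}
|CD| ∈ {94}
|BD| ∈ [3, 97]
|AC| ∈ [44, 144]
|BC| ∈ [0, 191]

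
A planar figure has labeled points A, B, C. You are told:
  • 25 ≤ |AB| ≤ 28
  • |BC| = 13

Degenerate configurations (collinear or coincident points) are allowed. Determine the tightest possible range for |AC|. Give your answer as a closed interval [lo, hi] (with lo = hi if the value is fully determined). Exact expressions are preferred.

|AB| ∈ [25, 28]
|BC| ∈ {13}
|AC| ∈ [12, 41]

|AC| ∈ [12, 41]  (≈ [12.0000, 41.0000])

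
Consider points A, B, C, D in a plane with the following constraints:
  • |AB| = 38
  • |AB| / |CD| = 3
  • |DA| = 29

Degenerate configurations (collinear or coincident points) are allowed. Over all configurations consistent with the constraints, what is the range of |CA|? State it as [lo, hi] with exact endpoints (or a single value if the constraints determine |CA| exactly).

|AB| ∈ {38}
|AD| ∈ {29}
|CD| ∈ {38/3}
|BD| ∈ [9, 67]
|AC| ∈ [49/3, 125/3]
|BC| ∈ [0, 239/3]

|CA| ∈ [49/3, 125/3]  (≈ [16.3333, 41.6667])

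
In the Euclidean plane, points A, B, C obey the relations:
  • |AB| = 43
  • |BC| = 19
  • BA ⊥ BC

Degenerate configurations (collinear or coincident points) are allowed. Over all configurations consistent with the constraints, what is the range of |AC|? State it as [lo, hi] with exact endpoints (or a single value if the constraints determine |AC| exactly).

|AC| = √(2210)  (≈ 47.0106)

|AB| ∈ {43}
|BC| ∈ {19}
|AC| ∈ {√(2210)}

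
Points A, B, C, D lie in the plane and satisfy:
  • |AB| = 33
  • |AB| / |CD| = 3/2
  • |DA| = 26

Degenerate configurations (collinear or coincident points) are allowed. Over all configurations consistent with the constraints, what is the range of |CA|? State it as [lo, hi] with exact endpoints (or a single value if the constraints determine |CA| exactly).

|AB| ∈ {33}
|AD| ∈ {26}
|CD| ∈ {22}
|BD| ∈ [7, 59]
|AC| ∈ [4, 48]
|BC| ∈ [0, 81]

|CA| ∈ [4, 48]  (≈ [4.0000, 48.0000])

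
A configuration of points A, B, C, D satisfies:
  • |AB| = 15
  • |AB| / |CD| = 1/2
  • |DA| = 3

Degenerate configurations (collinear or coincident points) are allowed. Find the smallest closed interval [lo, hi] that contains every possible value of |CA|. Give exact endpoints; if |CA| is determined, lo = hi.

|CA| ∈ [27, 33]  (≈ [27.0000, 33.0000])

|AB| ∈ {15}
|AD| ∈ {3}
|CD| ∈ {30}
|BD| ∈ [12, 18]
|AC| ∈ [27, 33]
|BC| ∈ [12, 48]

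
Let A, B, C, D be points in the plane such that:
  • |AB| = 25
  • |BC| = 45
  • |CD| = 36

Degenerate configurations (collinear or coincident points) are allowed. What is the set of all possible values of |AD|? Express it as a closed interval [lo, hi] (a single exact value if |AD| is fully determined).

|AB| ∈ {25}
|BC| ∈ {45}
|CD| ∈ {36}
|AC| ∈ [20, 70]
|BD| ∈ [9, 81]
|AD| ∈ [0, 106]

|AD| ∈ [0, 106]  (≈ [0.0000, 106.0000])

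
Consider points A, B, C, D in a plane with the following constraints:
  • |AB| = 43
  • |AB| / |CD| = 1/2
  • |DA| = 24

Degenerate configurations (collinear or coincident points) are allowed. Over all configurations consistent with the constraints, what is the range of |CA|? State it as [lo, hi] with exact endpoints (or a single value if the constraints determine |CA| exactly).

|AB| ∈ {43}
|AD| ∈ {24}
|CD| ∈ {86}
|BD| ∈ [19, 67]
|AC| ∈ [62, 110]
|BC| ∈ [19, 153]

|CA| ∈ [62, 110]  (≈ [62.0000, 110.0000])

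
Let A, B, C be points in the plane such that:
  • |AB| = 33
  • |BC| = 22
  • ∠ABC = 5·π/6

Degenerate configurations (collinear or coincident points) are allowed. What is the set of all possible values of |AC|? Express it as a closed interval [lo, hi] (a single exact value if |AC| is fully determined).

|AC| = 11·√(6·√(3) + 13)  (≈ 53.2022)

|AB| ∈ {33}
|BC| ∈ {22}
|AC| ∈ {11·√(6·√(3) + 13)}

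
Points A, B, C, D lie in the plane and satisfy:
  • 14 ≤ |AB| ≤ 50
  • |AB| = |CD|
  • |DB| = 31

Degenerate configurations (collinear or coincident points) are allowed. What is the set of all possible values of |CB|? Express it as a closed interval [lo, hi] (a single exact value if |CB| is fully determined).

|CB| ∈ [0, 81]  (≈ [0.0000, 81.0000])

|AB| ∈ [14, 50]
|BD| ∈ {31}
|CD| ∈ [14, 50]
|AD| ∈ [0, 81]
|BC| ∈ [0, 81]
|AC| ∈ [0, 131]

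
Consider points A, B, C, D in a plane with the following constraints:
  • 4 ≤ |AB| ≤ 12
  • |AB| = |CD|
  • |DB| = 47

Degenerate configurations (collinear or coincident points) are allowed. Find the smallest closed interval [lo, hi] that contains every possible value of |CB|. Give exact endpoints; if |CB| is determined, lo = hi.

|CB| ∈ [35, 59]  (≈ [35.0000, 59.0000])

|AB| ∈ [4, 12]
|BD| ∈ {47}
|CD| ∈ [4, 12]
|AD| ∈ [35, 59]
|BC| ∈ [35, 59]
|AC| ∈ [23, 71]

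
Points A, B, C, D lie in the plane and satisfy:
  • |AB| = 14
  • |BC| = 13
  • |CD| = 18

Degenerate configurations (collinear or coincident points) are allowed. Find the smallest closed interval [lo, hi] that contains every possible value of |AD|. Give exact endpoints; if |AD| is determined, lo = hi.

|AD| ∈ [0, 45]  (≈ [0.0000, 45.0000])

|AB| ∈ {14}
|BC| ∈ {13}
|CD| ∈ {18}
|AC| ∈ [1, 27]
|BD| ∈ [5, 31]
|AD| ∈ [0, 45]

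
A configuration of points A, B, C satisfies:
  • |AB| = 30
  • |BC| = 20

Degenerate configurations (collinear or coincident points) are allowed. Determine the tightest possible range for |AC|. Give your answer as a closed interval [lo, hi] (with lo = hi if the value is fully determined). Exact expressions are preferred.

|AB| ∈ {30}
|BC| ∈ {20}
|AC| ∈ [10, 50]

|AC| ∈ [10, 50]  (≈ [10.0000, 50.0000])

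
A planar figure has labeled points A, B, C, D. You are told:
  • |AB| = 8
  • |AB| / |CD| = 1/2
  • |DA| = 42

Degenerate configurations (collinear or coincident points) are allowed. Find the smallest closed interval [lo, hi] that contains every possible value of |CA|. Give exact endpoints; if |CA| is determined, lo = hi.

|CA| ∈ [26, 58]  (≈ [26.0000, 58.0000])

|AB| ∈ {8}
|AD| ∈ {42}
|CD| ∈ {16}
|BD| ∈ [34, 50]
|AC| ∈ [26, 58]
|BC| ∈ [18, 66]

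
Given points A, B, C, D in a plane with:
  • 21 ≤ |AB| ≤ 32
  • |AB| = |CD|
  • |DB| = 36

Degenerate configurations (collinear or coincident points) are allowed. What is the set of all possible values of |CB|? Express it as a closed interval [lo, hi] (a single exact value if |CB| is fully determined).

|CB| ∈ [4, 68]  (≈ [4.0000, 68.0000])

|AB| ∈ [21, 32]
|BD| ∈ {36}
|CD| ∈ [21, 32]
|AD| ∈ [4, 68]
|BC| ∈ [4, 68]
|AC| ∈ [0, 100]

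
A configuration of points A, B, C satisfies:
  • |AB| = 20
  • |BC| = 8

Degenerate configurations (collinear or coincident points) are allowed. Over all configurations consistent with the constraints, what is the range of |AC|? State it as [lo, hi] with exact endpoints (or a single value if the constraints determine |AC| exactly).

|AC| ∈ [12, 28]  (≈ [12.0000, 28.0000])

|AB| ∈ {20}
|BC| ∈ {8}
|AC| ∈ [12, 28]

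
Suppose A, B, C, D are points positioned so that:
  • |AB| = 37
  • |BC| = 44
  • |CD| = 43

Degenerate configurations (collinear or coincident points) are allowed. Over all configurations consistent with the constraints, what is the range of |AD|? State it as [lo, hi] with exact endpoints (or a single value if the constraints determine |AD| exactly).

|AD| ∈ [0, 124]  (≈ [0.0000, 124.0000])

|AB| ∈ {37}
|BC| ∈ {44}
|CD| ∈ {43}
|AC| ∈ [7, 81]
|BD| ∈ [1, 87]
|AD| ∈ [0, 124]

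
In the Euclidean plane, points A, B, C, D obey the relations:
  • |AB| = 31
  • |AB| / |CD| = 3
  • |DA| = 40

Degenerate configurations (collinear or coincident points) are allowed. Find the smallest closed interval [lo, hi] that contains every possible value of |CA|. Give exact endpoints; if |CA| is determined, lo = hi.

|CA| ∈ [89/3, 151/3]  (≈ [29.6667, 50.3333])

|AB| ∈ {31}
|AD| ∈ {40}
|CD| ∈ {31/3}
|BD| ∈ [9, 71]
|AC| ∈ [89/3, 151/3]
|BC| ∈ [0, 244/3]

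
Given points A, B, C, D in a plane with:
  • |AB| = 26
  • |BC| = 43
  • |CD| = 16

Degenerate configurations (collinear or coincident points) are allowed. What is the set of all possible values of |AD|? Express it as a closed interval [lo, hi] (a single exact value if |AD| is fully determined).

|AD| ∈ [1, 85]  (≈ [1.0000, 85.0000])

|AB| ∈ {26}
|BC| ∈ {43}
|CD| ∈ {16}
|AC| ∈ [17, 69]
|BD| ∈ [27, 59]
|AD| ∈ [1, 85]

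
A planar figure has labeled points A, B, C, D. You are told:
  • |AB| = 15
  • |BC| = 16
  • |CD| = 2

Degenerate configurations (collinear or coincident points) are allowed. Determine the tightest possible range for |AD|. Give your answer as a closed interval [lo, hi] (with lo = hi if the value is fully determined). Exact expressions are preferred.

|AD| ∈ [0, 33]  (≈ [0.0000, 33.0000])

|AB| ∈ {15}
|BC| ∈ {16}
|CD| ∈ {2}
|AC| ∈ [1, 31]
|BD| ∈ [14, 18]
|AD| ∈ [0, 33]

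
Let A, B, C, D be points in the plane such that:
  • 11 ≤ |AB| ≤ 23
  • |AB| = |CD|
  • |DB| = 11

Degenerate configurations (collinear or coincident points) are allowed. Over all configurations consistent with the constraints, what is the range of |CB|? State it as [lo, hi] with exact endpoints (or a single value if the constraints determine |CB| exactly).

|AB| ∈ [11, 23]
|BD| ∈ {11}
|CD| ∈ [11, 23]
|AD| ∈ [0, 34]
|BC| ∈ [0, 34]
|AC| ∈ [0, 57]

|CB| ∈ [0, 34]  (≈ [0.0000, 34.0000])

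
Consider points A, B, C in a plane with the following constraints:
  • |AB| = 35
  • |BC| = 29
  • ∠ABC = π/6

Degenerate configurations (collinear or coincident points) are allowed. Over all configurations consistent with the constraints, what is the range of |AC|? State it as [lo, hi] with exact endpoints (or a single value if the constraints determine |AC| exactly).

|AB| ∈ {35}
|BC| ∈ {29}
|AC| ∈ {√(2066 - 1015·√(3))}

|AC| = √(2066 - 1015·√(3))  (≈ 17.5490)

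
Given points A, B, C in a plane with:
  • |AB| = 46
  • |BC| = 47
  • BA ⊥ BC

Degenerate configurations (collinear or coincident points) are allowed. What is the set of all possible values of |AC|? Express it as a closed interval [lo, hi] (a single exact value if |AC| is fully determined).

|AC| = 5·√(173)  (≈ 65.7647)

|AB| ∈ {46}
|BC| ∈ {47}
|AC| ∈ {5·√(173)}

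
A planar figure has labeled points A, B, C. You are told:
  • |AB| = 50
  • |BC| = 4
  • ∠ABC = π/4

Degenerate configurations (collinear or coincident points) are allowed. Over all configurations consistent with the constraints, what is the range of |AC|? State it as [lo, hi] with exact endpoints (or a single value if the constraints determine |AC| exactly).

|AB| ∈ {50}
|BC| ∈ {4}
|AC| ∈ {2·√(629 - 50·√(2))}

|AC| = 2·√(629 - 50·√(2))  (≈ 47.2563)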